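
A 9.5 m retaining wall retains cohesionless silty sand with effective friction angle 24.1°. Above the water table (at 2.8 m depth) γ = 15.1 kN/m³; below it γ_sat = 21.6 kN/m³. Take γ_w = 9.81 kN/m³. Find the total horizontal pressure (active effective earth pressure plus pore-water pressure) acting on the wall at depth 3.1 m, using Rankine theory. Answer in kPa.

K_a = (1 − sin φ)/(1 + sin φ) = 0.4201.
γ' = 21.6 − 9.81 = 11.79 kN/m³.
Effective vertical stress at 3.1 m: σ'_v = 15.1×2.8 + 11.79×0.300 = 45.82 kPa.
σ'_h = K_a σ'_v = 0.4201 × 45.82 = 19.25 kPa; u = γ_w × 0.300 = 2.943 kPa.
Total σ_h = 19.25 + 2.943 = 22.19 kPa.

22.2 kPa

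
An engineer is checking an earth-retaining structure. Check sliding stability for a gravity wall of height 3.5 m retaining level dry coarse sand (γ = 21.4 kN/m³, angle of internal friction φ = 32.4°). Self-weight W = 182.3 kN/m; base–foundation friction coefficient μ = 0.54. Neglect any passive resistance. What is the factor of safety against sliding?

2.48

K_a = tan²(45° − 32.4°/2) = 0.3022.
P_a = ½K_aγH² = 0.5×0.3022×21.4×3.5² = 39.61 kN/m, acting at H/3 = 1.167 m above the base.
FS_sliding = μW / P_a = 0.54×182.3 / 39.61 = 2.485.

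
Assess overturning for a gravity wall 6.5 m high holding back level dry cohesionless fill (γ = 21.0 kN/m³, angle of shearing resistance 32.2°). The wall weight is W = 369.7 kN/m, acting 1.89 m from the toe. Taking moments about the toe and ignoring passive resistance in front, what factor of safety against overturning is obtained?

K_a = tan²(45° − 32.2°/2) = 0.3047.
P_a = ½K_aγH² = 0.5×0.3047×21.0×6.5² = 135.2 kN/m, acting at H/3 = 2.167 m above the base.
Overturning moment M_o = P_a × H/3 = 135.2 × 2.167 = 292.9.
Resisting moment M_r = W × 1.89 = 369.7 × 1.89 = 698.7.
FS_overturning = M_r/M_o = 698.7/292.9 = 2.385.

2.39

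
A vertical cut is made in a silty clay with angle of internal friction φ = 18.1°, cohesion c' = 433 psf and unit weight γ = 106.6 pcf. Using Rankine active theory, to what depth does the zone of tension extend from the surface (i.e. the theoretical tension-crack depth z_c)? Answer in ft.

11.2 ft

K_a = tan²(45° − 18.1°/2) = 0.5259; √K_a = 0.7252.
The active pressure is zero where K_a γ z = 2c√K_a, so z_c = 2c/(γ√K_a) = 2×433/(106.6×0.7252) = 11.20 ft.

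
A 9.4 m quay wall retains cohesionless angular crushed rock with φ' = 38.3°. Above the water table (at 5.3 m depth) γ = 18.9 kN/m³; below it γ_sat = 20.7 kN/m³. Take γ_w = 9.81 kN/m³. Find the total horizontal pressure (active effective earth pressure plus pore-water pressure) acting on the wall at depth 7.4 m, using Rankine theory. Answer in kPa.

K_a = (1 − sin φ)/(1 + sin φ) = 0.2347.
γ' = 20.7 − 9.81 = 10.89 kN/m³.
Effective vertical stress at 7.4 m: σ'_v = 18.9×5.3 + 10.89×2.10 = 123.0 kPa.
σ'_h = K_a σ'_v = 0.2347 × 123.0 = 28.88 kPa; u = γ_w × 2.10 = 20.60 kPa.
Total σ_h = 28.88 + 20.60 = 49.48 kPa.

49.5 kPa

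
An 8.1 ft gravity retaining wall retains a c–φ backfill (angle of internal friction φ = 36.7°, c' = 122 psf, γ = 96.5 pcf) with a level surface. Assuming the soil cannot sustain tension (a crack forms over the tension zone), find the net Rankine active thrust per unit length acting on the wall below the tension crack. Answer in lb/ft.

114 lb/ft

K_a = 0.2519; √K_a = 0.5019.
Tension-crack depth z_c = 2c/(γ√K_a) = 2×122/(96.5×0.5019) = 5.038 ft.
σ_a at base = K_a γ H − 2c√K_a = 0.2519×96.5×8.1 − 2×122×0.5019 = 74.41 psf.
P_a = ½ × 74.41 × (H − z_c) = 0.5×74.41×3.062 = 113.9 lb/ft.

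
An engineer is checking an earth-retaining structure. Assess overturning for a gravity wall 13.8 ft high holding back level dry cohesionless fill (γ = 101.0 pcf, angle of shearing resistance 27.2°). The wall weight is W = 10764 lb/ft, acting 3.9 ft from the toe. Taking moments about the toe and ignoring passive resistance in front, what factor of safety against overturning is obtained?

K_a = tan²(45° − 27.2°/2) = 0.3726.
P_a = ½K_aγH² = 0.5×0.3726×101.0×13.8² = 3583 lb/ft, acting at H/3 = 4.600 ft above the base.
Overturning moment M_o = P_a × H/3 = 3583 × 4.600 = 16480.
Resisting moment M_r = W × 3.9 = 10764 × 3.9 = 41980.
FS_overturning = M_r/M_o = 41980/16480 = 2.547.

2.55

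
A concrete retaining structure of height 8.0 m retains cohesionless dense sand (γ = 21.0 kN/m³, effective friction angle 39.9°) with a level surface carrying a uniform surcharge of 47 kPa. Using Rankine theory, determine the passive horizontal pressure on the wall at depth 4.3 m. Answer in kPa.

K_p = (1 + sin φ)/(1 − sin φ) = 4.578.
σ_v = γz + q = 21.0 × 4.3 + 47 = 137.3 kPa.
σ_h = K_p σ_v = 4.578 × 137.3 = 628.6 kPa.

629 kPa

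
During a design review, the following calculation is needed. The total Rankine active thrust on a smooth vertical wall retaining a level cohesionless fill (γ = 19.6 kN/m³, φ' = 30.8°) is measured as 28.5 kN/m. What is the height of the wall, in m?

K_a = 0.3227. P_a = ½ K_a γ H² ⇒ H = √(2P_a/(K_a γ)).
H = √(2×28.5/(0.3227×19.6)) = 3.002 m.

3.00 m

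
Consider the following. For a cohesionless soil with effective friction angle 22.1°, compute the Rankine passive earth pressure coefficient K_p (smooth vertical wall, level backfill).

2.21

K_p = (1 + sin φ)/(1 − sin φ) = tan²(45° + 22.1°/2) = 2.206.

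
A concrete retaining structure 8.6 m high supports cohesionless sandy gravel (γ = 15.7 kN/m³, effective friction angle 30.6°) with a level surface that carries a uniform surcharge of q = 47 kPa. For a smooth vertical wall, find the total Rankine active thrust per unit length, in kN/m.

K_a = tan²(45° − φ/2) = 0.3253.
Soil triangle: ½ K_a γ H² = 0.5×0.3253×15.7×8.6² = 188.9 kN/m.
Surcharge rectangle: K_a q H = 0.3253×47×8.6 = 131.5 kN/m.
Total = 188.9 + 131.5 = 320.4 kN/m.

320 kN/m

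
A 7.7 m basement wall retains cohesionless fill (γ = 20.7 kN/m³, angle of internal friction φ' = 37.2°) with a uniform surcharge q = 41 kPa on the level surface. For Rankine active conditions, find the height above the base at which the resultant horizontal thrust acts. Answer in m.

K_a = 0.2464.
Triangular part P₁ = ½K_aγH² = 151.2 at H/3 = 2.567 m; rectangular part P₂ = K_a q H = 77.79 at H/2 = 3.850 m.
ȳ = (P₁·2.567 + P₂·3.850)/(P₁+P₂) = 3.003 m.

3.00 m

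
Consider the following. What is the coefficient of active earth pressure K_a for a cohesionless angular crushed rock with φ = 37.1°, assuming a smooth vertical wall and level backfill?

K_a = (1 − sin φ)/(1 + sin φ) = (1 − sin 37.1°)/(1 + sin 37.1°) = 0.2475.

0.247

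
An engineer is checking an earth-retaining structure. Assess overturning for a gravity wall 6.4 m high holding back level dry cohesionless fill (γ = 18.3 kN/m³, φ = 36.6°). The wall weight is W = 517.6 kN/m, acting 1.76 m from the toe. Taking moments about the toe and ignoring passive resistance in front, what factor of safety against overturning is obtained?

K_a = tan²(45° − 36.6°/2) = 0.2530.
P_a = ½K_aγH² = 0.5×0.2530×18.3×6.4² = 94.80 kN/m, acting at H/3 = 2.133 m above the base.
Overturning moment M_o = P_a × H/3 = 94.80 × 2.133 = 202.2.
Resisting moment M_r = W × 1.76 = 517.6 × 1.76 = 911.0.
FS_overturning = M_r/M_o = 911.0/202.2 = 4.504.

4.50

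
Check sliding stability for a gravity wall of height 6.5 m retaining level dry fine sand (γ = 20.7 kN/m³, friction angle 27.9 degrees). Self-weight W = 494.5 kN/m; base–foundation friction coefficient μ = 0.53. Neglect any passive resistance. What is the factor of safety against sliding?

K_a = tan²(45° − 27.9°/2) = 0.3625.
P_a = ½K_aγH² = 0.5×0.3625×20.7×6.5² = 158.5 kN/m, acting at H/3 = 2.167 m above the base.
FS_sliding = μW / P_a = 0.53×494.5 / 158.5 = 1.654.

1.65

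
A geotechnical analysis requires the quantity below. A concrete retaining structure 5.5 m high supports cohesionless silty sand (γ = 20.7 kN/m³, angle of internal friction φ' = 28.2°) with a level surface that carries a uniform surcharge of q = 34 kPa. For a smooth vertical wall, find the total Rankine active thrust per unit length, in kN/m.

179 kN/m

K_a = tan²(45° − φ/2) = 0.3582.
Soil triangle: ½ K_a γ H² = 0.5×0.3582×20.7×5.5² = 112.1 kN/m.
Surcharge rectangle: K_a q H = 0.3582×34×5.5 = 66.98 kN/m.
Total = 112.1 + 66.98 = 179.1 kN/m.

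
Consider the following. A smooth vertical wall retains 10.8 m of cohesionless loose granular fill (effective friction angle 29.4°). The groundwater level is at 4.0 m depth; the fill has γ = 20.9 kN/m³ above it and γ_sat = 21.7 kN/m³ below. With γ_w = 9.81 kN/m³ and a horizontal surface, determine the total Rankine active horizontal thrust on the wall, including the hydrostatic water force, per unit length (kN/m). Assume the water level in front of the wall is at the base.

572 kN/m

K_a = tan²(45° − φ/2) = 0.3415.
γ' = 21.7 − 9.81 = 11.89 kN/m³. Depth below WT = 6.8 m.
σ'_h at WT = K_a γ d_w = 28.55 kPa; at base = 28.55 + K_a γ' × 6.8 = 56.16 kPa.
P₁ (0–4.0 m) = ½×28.55×4.0 = 57.09. P₂ (4.0–10.8 m) = ½(28.55+56.16)×6.8 = 288.0.
P_w = ½ γ_w h₂² = 0.5×9.81×6.8² = 226.8. Total = 57.09+288.0+226.8 = 571.9 kN/m.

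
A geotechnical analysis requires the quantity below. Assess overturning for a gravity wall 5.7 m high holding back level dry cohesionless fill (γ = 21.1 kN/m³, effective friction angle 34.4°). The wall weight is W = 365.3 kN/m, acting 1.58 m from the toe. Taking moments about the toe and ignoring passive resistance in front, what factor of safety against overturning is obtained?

3.19

K_a = tan²(45° − 34.4°/2) = 0.2780.
P_a = ½K_aγH² = 0.5×0.2780×21.1×5.7² = 95.28 kN/m, acting at H/3 = 1.900 m above the base.
Overturning moment M_o = P_a × H/3 = 95.28 × 1.900 = 181.0.
Resisting moment M_r = W × 1.58 = 365.3 × 1.58 = 577.2.
FS_overturning = M_r/M_o = 577.2/181.0 = 3.188.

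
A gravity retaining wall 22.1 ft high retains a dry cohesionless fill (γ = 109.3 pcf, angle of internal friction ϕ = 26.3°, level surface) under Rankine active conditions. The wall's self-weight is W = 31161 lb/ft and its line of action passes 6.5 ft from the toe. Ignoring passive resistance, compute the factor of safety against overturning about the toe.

2.67

K_a = tan²(45° − 26.3°/2) = 0.3859.
P_a = ½K_aγH² = 0.5×0.3859×109.3×22.1² = 10300 lb/ft, acting at H/3 = 7.367 ft above the base.
Overturning moment M_o = P_a × H/3 = 10300 × 7.367 = 75890.
Resisting moment M_r = W × 6.5 = 31161 × 6.5 = 202500.
FS_overturning = M_r/M_o = 202500/75890 = 2.669.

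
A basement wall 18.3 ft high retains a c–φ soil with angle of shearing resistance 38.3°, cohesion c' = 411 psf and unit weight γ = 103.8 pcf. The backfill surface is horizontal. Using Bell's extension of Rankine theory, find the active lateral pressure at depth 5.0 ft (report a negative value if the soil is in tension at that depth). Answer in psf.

-276 psf

K_a = (1 − sin φ)/(1 + sin φ) = 0.2347.
σ_a = K_a γ z − 2c√K_a = 0.2347×103.8×5.0 − 2×411×0.4845 = -276.4 psf.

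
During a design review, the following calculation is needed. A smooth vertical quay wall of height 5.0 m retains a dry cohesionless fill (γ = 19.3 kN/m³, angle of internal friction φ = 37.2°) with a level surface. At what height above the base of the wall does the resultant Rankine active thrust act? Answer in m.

K_a = 0.2464.
The pressure distribution is triangular, so the resultant acts at H/3 above the base = 5.0/3 = 1.667 m.

1.67 m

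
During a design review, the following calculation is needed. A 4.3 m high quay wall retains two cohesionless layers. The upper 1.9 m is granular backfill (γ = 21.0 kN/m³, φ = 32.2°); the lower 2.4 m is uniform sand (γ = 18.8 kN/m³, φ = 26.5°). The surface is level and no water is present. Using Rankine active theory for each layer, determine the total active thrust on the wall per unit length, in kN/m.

K_a1 = tan²(45°−32.2°/2) = 0.3047; K_a2 = tan²(45°−26.5°/2) = 0.3829.
Layer 1: σ at base = K_a1 γ₁ h₁ = 12.16 kPa; P₁ = ½×12.16×1.9 = 11.55.
Layer 2: σ_v at top = γ₁h₁ = 39.90; σ_h top = K_a2×39.90 = 15.28; σ_h base = K_a2×(39.90+18.8×2.4) = 32.56.
P₂ = ½(15.28+32.56)×2.4 = 57.40. Total P_a = 11.55+57.40 = 68.95 kN/m.

69.0 kN/m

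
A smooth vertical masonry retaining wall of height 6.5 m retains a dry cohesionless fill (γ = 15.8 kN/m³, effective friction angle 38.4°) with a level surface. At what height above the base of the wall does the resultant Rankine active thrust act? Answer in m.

2.17 m

K_a = 0.2337.
The pressure distribution is triangular, so the resultant acts at H/3 above the base = 6.5/3 = 2.167 m.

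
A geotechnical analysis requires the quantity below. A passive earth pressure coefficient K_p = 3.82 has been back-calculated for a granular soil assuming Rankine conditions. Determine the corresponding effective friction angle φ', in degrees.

35.8°

K_p = (1+sin φ)/(1−sin φ) ⇒ sin φ = (K_p − 1)/(K_p + 1) = 0.5851.
φ = arcsin(0.5851) = 35.81°.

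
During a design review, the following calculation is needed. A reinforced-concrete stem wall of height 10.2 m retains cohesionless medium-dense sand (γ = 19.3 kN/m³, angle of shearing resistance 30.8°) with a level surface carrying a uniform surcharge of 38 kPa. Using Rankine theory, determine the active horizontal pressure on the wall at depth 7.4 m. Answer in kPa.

58.4 kPa

K_a = (1 − sin φ)/(1 + sin φ) = 0.3227.
σ_v = γz + q = 19.3 × 7.4 + 38 = 180.8 kPa.
σ_h = K_a σ_v = 0.3227 × 180.8 = 58.35 kPa.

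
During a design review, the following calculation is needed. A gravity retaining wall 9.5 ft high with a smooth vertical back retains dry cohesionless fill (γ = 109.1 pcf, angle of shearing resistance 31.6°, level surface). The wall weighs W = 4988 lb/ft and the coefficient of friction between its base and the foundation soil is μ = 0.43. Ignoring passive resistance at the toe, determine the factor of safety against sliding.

K_a = tan²(45° − 31.6°/2) = 0.3123.
P_a = ½K_aγH² = 0.5×0.3123×109.1×9.5² = 1538 lb/ft, acting at H/3 = 3.167 ft above the base.
FS_sliding = μW / P_a = 0.43×4988 / 1538 = 1.395.

1.39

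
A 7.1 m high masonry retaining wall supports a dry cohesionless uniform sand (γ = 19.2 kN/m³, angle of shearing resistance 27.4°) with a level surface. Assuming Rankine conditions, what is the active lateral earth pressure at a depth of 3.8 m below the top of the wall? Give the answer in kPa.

27.0 kPa

K_a = (1 − sin φ)/(1 + sin φ) = 0.3697.
σ_h = K_a γ z = 0.3697 × 19.2 × 3.8 = 26.97 kPa.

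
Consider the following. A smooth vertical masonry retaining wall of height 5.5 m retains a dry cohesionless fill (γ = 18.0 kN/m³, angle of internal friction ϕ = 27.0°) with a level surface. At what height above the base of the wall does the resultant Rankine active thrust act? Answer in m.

1.83 m

K_a = 0.3755.
The pressure distribution is triangular, so the resultant acts at H/3 above the base = 5.5/3 = 1.833 m.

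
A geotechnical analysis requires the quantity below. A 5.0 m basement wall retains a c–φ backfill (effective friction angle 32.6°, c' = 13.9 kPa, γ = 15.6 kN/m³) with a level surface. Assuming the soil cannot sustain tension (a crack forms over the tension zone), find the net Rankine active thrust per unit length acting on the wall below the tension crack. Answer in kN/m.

K_a = 0.2997; √K_a = 0.5475.
Tension-crack depth z_c = 2c/(γ√K_a) = 2×13.9/(15.6×0.5475) = 3.255 m.
σ_a at base = K_a γ H − 2c√K_a = 0.2997×15.6×5.0 − 2×13.9×0.5475 = 8.160 kPa.
P_a = ½ × 8.160 × (H − z_c) = 0.5×8.160×1.745 = 7.119 kN/m.

7.12 kN/m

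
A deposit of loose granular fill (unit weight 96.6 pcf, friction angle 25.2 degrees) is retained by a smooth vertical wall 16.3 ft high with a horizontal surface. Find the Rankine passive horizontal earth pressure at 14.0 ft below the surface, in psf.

3360 psf

K_p = (1 + sin φ)/(1 − sin φ) = 2.483.
σ_h = K_p γ z = 2.483 × 96.6 × 14.0 = 3358 psf.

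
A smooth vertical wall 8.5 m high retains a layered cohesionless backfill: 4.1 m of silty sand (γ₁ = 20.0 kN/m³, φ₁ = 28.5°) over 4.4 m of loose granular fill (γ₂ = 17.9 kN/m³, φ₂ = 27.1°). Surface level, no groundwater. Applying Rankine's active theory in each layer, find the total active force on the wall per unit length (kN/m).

259 kN/m

K_a1 = tan²(45°−28.5°/2) = 0.3540; K_a2 = tan²(45°−27.1°/2) = 0.3741.
Layer 1: σ at base = K_a1 γ₁ h₁ = 29.02 kPa; P₁ = ½×29.02×4.1 = 59.50.
Layer 2: σ_v at top = γ₁h₁ = 82.00; σ_h top = K_a2×82.00 = 30.67; σ_h base = K_a2×(82.00+17.9×4.4) = 60.13.
P₂ = ½(30.67+60.13)×4.4 = 199.8. Total P_a = 59.50+199.8 = 259.3 kN/m.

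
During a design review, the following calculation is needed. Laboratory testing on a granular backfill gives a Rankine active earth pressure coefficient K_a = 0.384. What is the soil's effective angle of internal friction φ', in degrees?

26.4°

K_a = tan²(45° − φ/2) ⇒ 45° − φ/2 = arctan(√0.384) = 31.79°.
φ = 2(45° − 31.79°) = 26.43°.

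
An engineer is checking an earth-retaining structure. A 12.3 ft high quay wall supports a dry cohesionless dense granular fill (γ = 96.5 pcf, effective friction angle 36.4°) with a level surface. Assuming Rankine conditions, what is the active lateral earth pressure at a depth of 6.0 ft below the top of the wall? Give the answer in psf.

K_a = (1 − sin φ)/(1 + sin φ) = 0.2552.
σ_h = K_a γ z = 0.2552 × 96.5 × 6.0 = 147.7 psf.

148 psf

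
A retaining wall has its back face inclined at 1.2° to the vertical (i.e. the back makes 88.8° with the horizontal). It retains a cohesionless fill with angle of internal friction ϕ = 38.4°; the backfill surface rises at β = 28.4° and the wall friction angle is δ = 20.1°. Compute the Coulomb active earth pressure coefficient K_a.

0.337

K_a = sin²(α+φ) / [sin²α · sin(α−δ) · (1 + √{sin(φ+δ)sin(φ−β) / (sin(α−δ)sin(α+β))})²].
With α = 88.8°, φ = 38.4°, δ = 20.1°, β = 28.4°: K_a = 0.3366.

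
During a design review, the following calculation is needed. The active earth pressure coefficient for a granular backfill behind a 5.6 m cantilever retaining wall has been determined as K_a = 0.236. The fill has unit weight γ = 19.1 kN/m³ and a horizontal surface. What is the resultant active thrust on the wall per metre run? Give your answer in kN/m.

70.7 kN/m

P = ½ K_a γ H² = 0.5 × 0.236 × 19.1 × 5.6² = 70.68 kN/m.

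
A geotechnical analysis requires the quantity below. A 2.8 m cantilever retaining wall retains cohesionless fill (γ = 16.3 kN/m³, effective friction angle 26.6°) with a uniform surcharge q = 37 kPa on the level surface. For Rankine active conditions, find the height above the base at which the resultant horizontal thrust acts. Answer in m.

1.22 m

K_a = 0.3814.
Triangular part P₁ = ½K_aγH² = 24.37 at H/3 = 0.9333 m; rectangular part P₂ = K_a q H = 39.52 at H/2 = 1.400 m.
ȳ = (P₁·0.9333 + P₂·1.400)/(P₁+P₂) = 1.222 m.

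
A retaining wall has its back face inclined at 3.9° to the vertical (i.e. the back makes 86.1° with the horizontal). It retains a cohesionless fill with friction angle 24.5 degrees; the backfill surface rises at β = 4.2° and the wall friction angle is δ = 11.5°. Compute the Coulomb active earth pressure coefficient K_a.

K_a = sin²(α+φ) / [sin²α · sin(α−δ) · (1 + √{sin(φ+δ)sin(φ−β) / (sin(α−δ)sin(α+β))})²].
With α = 86.1°, φ = 24.5°, δ = 11.5°, β = 4.2°: K_a = 0.4284.

0.428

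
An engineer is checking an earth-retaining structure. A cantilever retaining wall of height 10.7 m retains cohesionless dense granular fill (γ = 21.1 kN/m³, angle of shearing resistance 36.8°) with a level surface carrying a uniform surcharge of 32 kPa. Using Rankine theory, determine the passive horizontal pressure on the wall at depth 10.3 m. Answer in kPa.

994 kPa

K_p = (1 + sin φ)/(1 − sin φ) = 3.988.
σ_v = γz + q = 21.1 × 10.3 + 32 = 249.3 kPa.
σ_h = K_p σ_v = 3.988 × 249.3 = 994.3 kPa.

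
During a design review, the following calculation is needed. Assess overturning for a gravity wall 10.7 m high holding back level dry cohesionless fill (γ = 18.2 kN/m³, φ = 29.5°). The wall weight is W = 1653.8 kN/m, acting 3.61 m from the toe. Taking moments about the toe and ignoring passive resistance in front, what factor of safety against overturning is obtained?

K_a = tan²(45° − 29.5°/2) = 0.3401.
P_a = ½K_aγH² = 0.5×0.3401×18.2×10.7² = 354.3 kN/m, acting at H/3 = 3.567 m above the base.
Overturning moment M_o = P_a × H/3 = 354.3 × 3.567 = 1264.
Resisting moment M_r = W × 3.61 = 1653.8 × 3.61 = 5970.
FS_overturning = M_r/M_o = 5970/1264 = 4.724.

4.72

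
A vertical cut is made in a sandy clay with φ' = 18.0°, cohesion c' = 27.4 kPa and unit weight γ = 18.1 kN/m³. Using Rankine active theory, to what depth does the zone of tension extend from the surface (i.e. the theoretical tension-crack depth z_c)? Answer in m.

4.17 m

K_a = tan²(45° − 18.0°/2) = 0.5279; √K_a = 0.7265.
The active pressure is zero where K_a γ z = 2c√K_a, so z_c = 2c/(γ√K_a) = 2×27.4/(18.1×0.7265) = 4.167 m.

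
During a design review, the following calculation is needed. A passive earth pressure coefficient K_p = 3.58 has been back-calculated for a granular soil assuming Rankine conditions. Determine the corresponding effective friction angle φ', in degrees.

34.3°

K_p = (1+sin φ)/(1−sin φ) ⇒ sin φ = (K_p − 1)/(K_p + 1) = 0.5633.
φ = arcsin(0.5633) = 34.29°.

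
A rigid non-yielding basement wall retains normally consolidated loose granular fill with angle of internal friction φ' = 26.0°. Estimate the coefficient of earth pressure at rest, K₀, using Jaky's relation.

K₀ = 1 − sin φ' = 1 − sin 26.0° = 0.5616.

0.562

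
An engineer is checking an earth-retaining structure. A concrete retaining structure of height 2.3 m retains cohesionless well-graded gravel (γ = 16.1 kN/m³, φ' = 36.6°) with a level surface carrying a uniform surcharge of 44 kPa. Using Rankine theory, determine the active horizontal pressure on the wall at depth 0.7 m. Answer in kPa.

K_a = (1 − sin φ)/(1 + sin φ) = 0.2530.
σ_v = γz + q = 16.1 × 0.7 + 44 = 55.27 kPa.
σ_h = K_a σ_v = 0.2530 × 55.27 = 13.98 kPa.

14.0 kPa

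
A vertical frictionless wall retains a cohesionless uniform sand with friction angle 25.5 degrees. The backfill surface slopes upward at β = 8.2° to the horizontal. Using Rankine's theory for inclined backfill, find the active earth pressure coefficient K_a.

0.414

K_a = cos β · (cos β − √(cos²β − cos²φ)) / (cos β + √(cos²β − cos²φ)).
cos β = 0.9898, cos φ = 0.9026, √(cos²β − cos²φ) = 0.4062.
K_a = 0.9898 × (0.9898 − 0.4062)/(0.9898 + 0.4062) = 0.4138.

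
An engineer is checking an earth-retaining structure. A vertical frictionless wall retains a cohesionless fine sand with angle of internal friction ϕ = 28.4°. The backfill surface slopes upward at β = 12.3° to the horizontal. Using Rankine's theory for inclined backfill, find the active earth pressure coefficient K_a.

K_a = cos β · (cos β − √(cos²β − cos²φ)) / (cos β + √(cos²β − cos²φ)).
cos β = 0.9770, cos φ = 0.8796, √(cos²β − cos²φ) = 0.4252.
K_a = 0.9770 × (0.9770 − 0.4252)/(0.9770 + 0.4252) = 0.3845.

0.384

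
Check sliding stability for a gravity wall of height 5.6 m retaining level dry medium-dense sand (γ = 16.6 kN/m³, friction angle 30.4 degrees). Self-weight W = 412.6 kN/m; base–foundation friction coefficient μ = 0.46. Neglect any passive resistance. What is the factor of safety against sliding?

K_a = tan²(45° − 30.4°/2) = 0.3280.
P_a = ½K_aγH² = 0.5×0.3280×16.6×5.6² = 85.37 kN/m, acting at H/3 = 1.867 m above the base.
FS_sliding = μW / P_a = 0.46×412.6 / 85.37 = 2.223.

2.22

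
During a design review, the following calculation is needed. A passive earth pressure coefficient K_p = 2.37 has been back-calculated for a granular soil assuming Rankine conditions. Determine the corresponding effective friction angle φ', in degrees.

24.0°

K_p = (1+sin φ)/(1−sin φ) ⇒ sin φ = (K_p − 1)/(K_p + 1) = 0.4065.
φ = arcsin(0.4065) = 23.99°.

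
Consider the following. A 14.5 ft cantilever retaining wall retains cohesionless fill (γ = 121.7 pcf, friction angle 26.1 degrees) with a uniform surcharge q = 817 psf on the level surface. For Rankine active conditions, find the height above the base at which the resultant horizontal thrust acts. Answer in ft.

K_a = 0.3889.
Triangular part P₁ = ½K_aγH² = 4976 at H/3 = 4.833 ft; rectangular part P₂ = K_a q H = 4608 at H/2 = 7.250 ft.
ȳ = (P₁·4.833 + P₂·7.250)/(P₁+P₂) = 5.995 ft.

6.00 ft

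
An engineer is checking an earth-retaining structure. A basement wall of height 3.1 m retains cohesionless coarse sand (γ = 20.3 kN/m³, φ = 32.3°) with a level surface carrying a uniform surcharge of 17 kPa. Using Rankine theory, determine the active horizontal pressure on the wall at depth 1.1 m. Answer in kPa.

11.9 kPa

K_a = (1 − sin φ)/(1 + sin φ) = 0.3035.
σ_v = γz + q = 20.3 × 1.1 + 17 = 39.33 kPa.
σ_h = K_a σ_v = 0.3035 × 39.33 = 11.94 kPa.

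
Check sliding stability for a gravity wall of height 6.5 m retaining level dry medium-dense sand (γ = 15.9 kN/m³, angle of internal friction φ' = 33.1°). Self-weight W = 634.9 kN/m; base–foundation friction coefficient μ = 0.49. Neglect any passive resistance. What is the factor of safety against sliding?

K_a = tan²(45° − 33.1°/2) = 0.2936.
P_a = ½K_aγH² = 0.5×0.2936×15.9×6.5² = 98.61 kN/m, acting at H/3 = 2.167 m above the base.
FS_sliding = μW / P_a = 0.49×634.9 / 98.61 = 3.155.

3.15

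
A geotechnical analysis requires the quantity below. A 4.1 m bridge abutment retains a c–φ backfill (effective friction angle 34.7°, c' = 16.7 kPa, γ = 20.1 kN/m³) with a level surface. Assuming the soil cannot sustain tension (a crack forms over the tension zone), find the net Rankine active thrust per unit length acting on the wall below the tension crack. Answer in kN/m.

K_a = 0.2745; √K_a = 0.5239.
Tension-crack depth z_c = 2c/(γ√K_a) = 2×16.7/(20.1×0.5239) = 3.172 m.
σ_a at base = K_a γ H − 2c√K_a = 0.2745×20.1×4.1 − 2×16.7×0.5239 = 5.121 kPa.
P_a = ½ × 5.121 × (H − z_c) = 0.5×5.121×0.9282 = 2.377 kN/m.

2.38 kN/m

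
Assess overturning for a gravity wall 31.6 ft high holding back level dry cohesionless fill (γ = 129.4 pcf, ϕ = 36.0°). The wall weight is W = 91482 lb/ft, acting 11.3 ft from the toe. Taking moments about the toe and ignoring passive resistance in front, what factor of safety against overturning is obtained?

5.85

K_a = tan²(45° − 36.0°/2) = 0.2596.
P_a = ½K_aγH² = 0.5×0.2596×129.4×31.6² = 16770 lb/ft, acting at H/3 = 10.53 ft above the base.
Overturning moment M_o = P_a × H/3 = 16770 × 10.53 = 176700.
Resisting moment M_r = W × 11.3 = 91482 × 11.3 = 1034000.
FS_overturning = M_r/M_o = 1034000/176700 = 5.851.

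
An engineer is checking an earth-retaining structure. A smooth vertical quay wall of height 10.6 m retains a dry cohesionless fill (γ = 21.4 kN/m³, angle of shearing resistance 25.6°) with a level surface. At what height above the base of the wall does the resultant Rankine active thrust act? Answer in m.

3.53 m

K_a = 0.3966.
The pressure distribution is triangular, so the resultant acts at H/3 above the base = 10.6/3 = 3.533 m.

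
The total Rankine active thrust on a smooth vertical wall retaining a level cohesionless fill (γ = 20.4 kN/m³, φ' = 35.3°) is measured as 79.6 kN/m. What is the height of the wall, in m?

5.40 m

K_a = 0.2675. P_a = ½ K_a γ H² ⇒ H = √(2P_a/(K_a γ)).
H = √(2×79.6/(0.2675×20.4)) = 5.401 m.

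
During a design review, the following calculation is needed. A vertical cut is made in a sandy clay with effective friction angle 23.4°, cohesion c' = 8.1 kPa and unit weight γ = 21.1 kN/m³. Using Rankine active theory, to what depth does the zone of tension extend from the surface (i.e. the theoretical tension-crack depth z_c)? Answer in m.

K_a = tan²(45° − 23.4°/2) = 0.4315; √K_a = 0.6569.
The active pressure is zero where K_a γ z = 2c√K_a, so z_c = 2c/(γ√K_a) = 2×8.1/(21.1×0.6569) = 1.169 m.

1.17 m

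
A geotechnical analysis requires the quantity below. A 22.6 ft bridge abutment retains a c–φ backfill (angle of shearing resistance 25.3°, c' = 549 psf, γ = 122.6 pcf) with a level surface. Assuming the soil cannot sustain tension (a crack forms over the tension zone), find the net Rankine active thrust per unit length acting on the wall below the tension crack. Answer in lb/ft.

K_a = 0.4012; √K_a = 0.6334.
Tension-crack depth z_c = 2c/(γ√K_a) = 2×549/(122.6×0.6334) = 14.14 ft.
σ_a at base = K_a γ H − 2c√K_a = 0.4012×122.6×22.6 − 2×549×0.6334 = 416.1 psf.
P_a = ½ × 416.1 × (H − z_c) = 0.5×416.1×8.460 = 1760 lb/ft.

1760 lb/ft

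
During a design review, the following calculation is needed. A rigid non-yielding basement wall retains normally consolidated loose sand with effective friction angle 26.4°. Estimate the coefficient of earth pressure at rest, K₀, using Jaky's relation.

0.555

K₀ = 1 − sin φ' = 1 − sin 26.4° = 0.5554.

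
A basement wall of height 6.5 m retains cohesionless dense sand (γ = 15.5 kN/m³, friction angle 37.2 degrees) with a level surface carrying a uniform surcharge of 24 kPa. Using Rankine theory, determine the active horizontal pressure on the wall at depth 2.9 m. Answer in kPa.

17.0 kPa

K_a = (1 − sin φ)/(1 + sin φ) = 0.2464.
σ_v = γz + q = 15.5 × 2.9 + 24 = 68.95 kPa.
σ_h = K_a σ_v = 0.2464 × 68.95 = 16.99 kPa.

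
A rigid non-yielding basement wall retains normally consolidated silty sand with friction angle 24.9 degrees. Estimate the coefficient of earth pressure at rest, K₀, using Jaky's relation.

K₀ = 1 − sin φ' = 1 − sin 24.9° = 0.5790.

0.579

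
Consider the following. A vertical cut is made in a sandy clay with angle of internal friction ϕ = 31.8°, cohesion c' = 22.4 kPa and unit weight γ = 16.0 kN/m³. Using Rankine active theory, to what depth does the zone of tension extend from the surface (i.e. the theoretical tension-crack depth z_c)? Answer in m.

5.03 m

K_a = tan²(45° − 31.8°/2) = 0.3098; √K_a = 0.5566.
The active pressure is zero where K_a γ z = 2c√K_a, so z_c = 2c/(γ√K_a) = 2×22.4/(16.0×0.5566) = 5.031 m.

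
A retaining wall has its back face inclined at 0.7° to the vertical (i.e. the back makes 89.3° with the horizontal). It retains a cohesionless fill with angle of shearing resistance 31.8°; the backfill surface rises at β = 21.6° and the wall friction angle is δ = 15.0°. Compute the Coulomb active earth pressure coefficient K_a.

K_a = sin²(α+φ) / [sin²α · sin(α−δ) · (1 + √{sin(φ+δ)sin(φ−β) / (sin(α−δ)sin(α+β))})²].
With α = 89.3°, φ = 31.8°, δ = 15.0°, β = 21.6°: K_a = 0.4006.

0.401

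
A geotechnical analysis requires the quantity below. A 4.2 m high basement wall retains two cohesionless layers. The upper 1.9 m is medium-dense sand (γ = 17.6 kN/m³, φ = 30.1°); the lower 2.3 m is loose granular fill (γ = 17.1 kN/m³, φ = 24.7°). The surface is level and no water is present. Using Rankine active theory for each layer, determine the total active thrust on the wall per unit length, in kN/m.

K_a1 = tan²(45°−30.1°/2) = 0.3320; K_a2 = tan²(45°−24.7°/2) = 0.4106.
Layer 1: σ at base = K_a1 γ₁ h₁ = 11.10 kPa; P₁ = ½×11.10×1.9 = 10.55.
Layer 2: σ_v at top = γ₁h₁ = 33.44; σ_h top = K_a2×33.44 = 13.73; σ_h base = K_a2×(33.44+17.1×2.3) = 29.88.
P₂ = ½(13.73+29.88)×2.3 = 50.15. Total P_a = 10.55+50.15 = 60.69 kN/m.

60.7 kN/m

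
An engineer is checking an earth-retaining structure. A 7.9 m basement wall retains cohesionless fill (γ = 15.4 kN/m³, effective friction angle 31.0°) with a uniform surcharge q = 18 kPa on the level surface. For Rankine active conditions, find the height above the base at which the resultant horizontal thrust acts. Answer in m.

K_a = 0.3201.
Triangular part P₁ = ½K_aγH² = 153.8 at H/3 = 2.633 m; rectangular part P₂ = K_a q H = 45.52 at H/2 = 3.950 m.
ȳ = (P₁·2.633 + P₂·3.950)/(P₁+P₂) = 2.934 m.

2.93 m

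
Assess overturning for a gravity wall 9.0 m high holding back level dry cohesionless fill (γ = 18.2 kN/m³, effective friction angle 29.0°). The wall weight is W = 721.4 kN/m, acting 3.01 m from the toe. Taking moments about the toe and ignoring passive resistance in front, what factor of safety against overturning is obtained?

2.83

K_a = tan²(45° − 29.0°/2) = 0.3470.
P_a = ½K_aγH² = 0.5×0.3470×18.2×9.0² = 255.8 kN/m, acting at H/3 = 3.000 m above the base.
Overturning moment M_o = P_a × H/3 = 255.8 × 3.000 = 767.3.
Resisting moment M_r = W × 3.01 = 721.4 × 3.01 = 2171.
FS_overturning = M_r/M_o = 2171/767.3 = 2.830.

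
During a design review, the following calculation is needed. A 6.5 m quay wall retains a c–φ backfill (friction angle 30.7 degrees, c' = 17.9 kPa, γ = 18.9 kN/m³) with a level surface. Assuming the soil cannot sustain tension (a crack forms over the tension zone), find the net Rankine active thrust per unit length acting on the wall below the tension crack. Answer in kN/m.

K_a = 0.3240; √K_a = 0.5692.
Tension-crack depth z_c = 2c/(γ√K_a) = 2×17.9/(18.9×0.5692) = 3.328 m.
σ_a at base = K_a γ H − 2c√K_a = 0.3240×18.9×6.5 − 2×17.9×0.5692 = 19.43 kPa.
P_a = ½ × 19.43 × (H − z_c) = 0.5×19.43×3.172 = 30.82 kN/m.

30.8 kN/m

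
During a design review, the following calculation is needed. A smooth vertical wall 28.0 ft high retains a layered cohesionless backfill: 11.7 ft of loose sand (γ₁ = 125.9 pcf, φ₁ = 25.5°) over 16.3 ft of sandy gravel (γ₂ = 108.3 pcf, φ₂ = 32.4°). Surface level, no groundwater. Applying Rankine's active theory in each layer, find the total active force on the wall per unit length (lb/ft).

15000 lb/ft

K_a1 = tan²(45°−25.5°/2) = 0.3981; K_a2 = tan²(45°−32.4°/2) = 0.3022.
Layer 1: σ at base = K_a1 γ₁ h₁ = 586.4 psf; P₁ = ½×586.4×11.7 = 3431.
Layer 2: σ_v at top = γ₁h₁ = 1473; σ_h top = K_a2×1473 = 445.2; σ_h base = K_a2×(1473+108.3×16.3) = 978.7.
P₂ = ½(445.2+978.7)×16.3 = 11600. Total P_a = 3431+11600 = 15040 lb/ft.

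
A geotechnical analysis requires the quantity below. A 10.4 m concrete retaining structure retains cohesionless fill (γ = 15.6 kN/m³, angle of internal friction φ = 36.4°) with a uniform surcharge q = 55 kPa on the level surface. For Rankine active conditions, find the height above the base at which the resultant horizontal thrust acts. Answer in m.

4.17 m

K_a = 0.2552.
Triangular part P₁ = ½K_aγH² = 215.3 at H/3 = 3.467 m; rectangular part P₂ = K_a q H = 146.0 at H/2 = 5.200 m.
ȳ = (P₁·3.467 + P₂·5.200)/(P₁+P₂) = 4.167 m.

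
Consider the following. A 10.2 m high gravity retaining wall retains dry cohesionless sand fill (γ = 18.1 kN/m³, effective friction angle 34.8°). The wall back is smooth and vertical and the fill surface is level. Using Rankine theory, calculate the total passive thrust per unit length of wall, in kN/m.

3450 kN/m

K_p = tan²(45° + φ/2) = 3.659.
P_p = ½ K_p γ H² = 0.5 × 3.659 × 18.1 × 10.2² = 3445 kN/m.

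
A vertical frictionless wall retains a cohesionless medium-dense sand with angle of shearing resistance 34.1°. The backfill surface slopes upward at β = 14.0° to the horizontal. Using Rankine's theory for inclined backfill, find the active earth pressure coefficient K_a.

K_a = cos β · (cos β − √(cos²β − cos²φ)) / (cos β + √(cos²β − cos²φ)).
cos β = 0.9703, cos φ = 0.8281, √(cos²β − cos²φ) = 0.5058.
K_a = 0.9703 × (0.9703 − 0.5058)/(0.9703 + 0.5058) = 0.3054.

0.305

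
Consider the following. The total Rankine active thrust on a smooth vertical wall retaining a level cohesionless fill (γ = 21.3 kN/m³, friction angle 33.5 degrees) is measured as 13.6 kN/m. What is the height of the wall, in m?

2.10 m

K_a = 0.2887. P_a = ½ K_a γ H² ⇒ H = √(2P_a/(K_a γ)).
H = √(2×13.6/(0.2887×21.3)) = 2.103 m.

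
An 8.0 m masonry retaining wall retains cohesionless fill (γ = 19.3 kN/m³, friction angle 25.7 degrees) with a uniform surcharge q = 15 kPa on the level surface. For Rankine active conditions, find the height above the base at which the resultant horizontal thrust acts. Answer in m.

2.88 m

K_a = 0.3950.
Triangular part P₁ = ½K_aγH² = 244.0 at H/3 = 2.667 m; rectangular part P₂ = K_a q H = 47.40 at H/2 = 4.000 m.
ȳ = (P₁·2.667 + P₂·4.000)/(P₁+P₂) = 2.884 m.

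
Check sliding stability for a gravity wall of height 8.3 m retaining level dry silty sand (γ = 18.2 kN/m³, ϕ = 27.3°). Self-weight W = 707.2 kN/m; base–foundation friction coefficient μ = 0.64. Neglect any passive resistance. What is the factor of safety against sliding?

1.95

K_a = tan²(45° − 27.3°/2) = 0.3711.
P_a = ½K_aγH² = 0.5×0.3711×18.2×8.3² = 232.7 kN/m, acting at H/3 = 2.767 m above the base.
FS_sliding = μW / P_a = 0.64×707.2 / 232.7 = 1.945.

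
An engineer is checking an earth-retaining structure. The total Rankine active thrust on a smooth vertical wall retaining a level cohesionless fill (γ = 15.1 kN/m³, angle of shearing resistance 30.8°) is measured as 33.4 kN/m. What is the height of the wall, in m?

K_a = 0.3227. P_a = ½ K_a γ H² ⇒ H = √(2P_a/(K_a γ)).
H = √(2×33.4/(0.3227×15.1)) = 3.702 m.

3.70 m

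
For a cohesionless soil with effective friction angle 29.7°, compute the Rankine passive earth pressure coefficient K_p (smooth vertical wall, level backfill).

K_p = (1 + sin φ)/(1 − sin φ) = tan²(45° + 29.7°/2) = 2.964.

2.96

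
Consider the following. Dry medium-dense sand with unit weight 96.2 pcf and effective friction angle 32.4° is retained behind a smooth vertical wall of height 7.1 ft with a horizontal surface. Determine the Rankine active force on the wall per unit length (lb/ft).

733 lb/ft

K_a = tan²(45° − φ/2) = 0.3022.
P_a = ½ K_a γ H² = 0.5 × 0.3022 × 96.2 × 7.1² = 732.8 lb/ft.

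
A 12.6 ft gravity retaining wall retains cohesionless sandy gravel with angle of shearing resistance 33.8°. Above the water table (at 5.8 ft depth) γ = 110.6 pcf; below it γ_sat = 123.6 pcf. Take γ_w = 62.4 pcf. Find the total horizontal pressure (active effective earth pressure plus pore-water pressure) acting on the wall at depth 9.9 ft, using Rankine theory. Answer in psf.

K_a = (1 − sin φ)/(1 + sin φ) = 0.2851.
γ' = 123.6 − 62.4 = 61.20 pcf.
Effective vertical stress at 9.9 ft: σ'_v = 110.6×5.8 + 61.20×4.10 = 892.4 psf.
σ'_h = K_a σ'_v = 0.2851 × 892.4 = 254.4 psf; u = γ_w × 4.10 = 255.8 psf.
Total σ_h = 254.4 + 255.8 = 510.3 psf.

510 psf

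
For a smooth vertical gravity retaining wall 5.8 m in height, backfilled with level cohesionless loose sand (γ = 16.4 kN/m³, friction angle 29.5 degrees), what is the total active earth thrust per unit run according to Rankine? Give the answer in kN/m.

93.8 kN/m

K_a = tan²(45° − φ/2) = 0.3401.
P_a = ½ K_a γ H² = 0.5 × 0.3401 × 16.4 × 5.8² = 93.82 kN/m.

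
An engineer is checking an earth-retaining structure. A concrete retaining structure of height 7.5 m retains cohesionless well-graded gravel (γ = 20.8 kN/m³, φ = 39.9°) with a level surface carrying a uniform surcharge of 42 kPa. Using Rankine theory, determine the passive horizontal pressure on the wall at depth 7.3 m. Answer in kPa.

K_p = (1 + sin φ)/(1 − sin φ) = 4.578.
σ_v = γz + q = 20.8 × 7.3 + 42 = 193.8 kPa.
σ_h = K_p σ_v = 4.578 × 193.8 = 887.4 kPa.

887 kPa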